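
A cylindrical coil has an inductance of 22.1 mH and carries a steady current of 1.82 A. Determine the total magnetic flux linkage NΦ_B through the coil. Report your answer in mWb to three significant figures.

NΦ_B ≈ 40.2 mWb

From L = NΦ_B/I, the flux linkage is NΦ_B = LI.
NΦ_B = (2.210×10^-2 H)(1.82 A) = 4.022×10^-2 Wb.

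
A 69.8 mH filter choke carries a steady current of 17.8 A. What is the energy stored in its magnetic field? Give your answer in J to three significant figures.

Stored magnetic energy: U = ½LI².
U = ½(6.980×10^-2 H)(17.8 A)² = 11.06 J.

U ≈ 11.1 J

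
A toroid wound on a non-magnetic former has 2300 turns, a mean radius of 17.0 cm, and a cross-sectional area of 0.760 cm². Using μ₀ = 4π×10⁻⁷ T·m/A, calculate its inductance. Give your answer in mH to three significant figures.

L ≈ 0.473 mH

For a thin toroid, L = μ₀N²A/(2πR).
L = (4π×10⁻⁷)(2300)²(7.600×10^-5) / (2π×0.17 m) = 4.730×10^-4 H.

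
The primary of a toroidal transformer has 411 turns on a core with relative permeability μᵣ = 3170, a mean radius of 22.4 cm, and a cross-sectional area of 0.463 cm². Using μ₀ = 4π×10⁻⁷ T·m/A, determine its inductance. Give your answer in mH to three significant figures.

L ≈ 22.1 mH

For a thin toroid, L = μ₀μᵣN²A/(2πR).
L = (4π×10⁻⁷)(3170)(411)²(4.630×10^-5) / (2π×0.224 m) = 2.214×10^-2 H.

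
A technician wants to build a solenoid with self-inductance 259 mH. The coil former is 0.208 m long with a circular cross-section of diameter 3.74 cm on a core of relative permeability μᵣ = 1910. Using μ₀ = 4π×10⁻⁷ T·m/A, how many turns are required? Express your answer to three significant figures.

A = π(d/2)² = π(1.870×10^-2 m)² = 1.099×10^-3 m².
From L = μ₀μᵣN²A/ℓ, N = √(Lℓ / (μ₀μᵣA)).
N = √[(0.259)(0.208) / ((4π×10⁻⁷)(1910)×1.099×10^-3)] = √(2.043×10^4) ≈ 142.9.

N ≈ 143 turns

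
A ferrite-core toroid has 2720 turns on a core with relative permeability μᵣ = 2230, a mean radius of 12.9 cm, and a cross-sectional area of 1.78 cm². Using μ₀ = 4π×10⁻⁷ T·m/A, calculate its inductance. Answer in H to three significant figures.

L ≈ 4.55 H

For a thin toroid, L = μ₀μᵣN²A/(2πR).
L = (4π×10⁻⁷)(2230)(2720)²(1.780×10^-4) / (2π×0.129 m) = 4.553 H.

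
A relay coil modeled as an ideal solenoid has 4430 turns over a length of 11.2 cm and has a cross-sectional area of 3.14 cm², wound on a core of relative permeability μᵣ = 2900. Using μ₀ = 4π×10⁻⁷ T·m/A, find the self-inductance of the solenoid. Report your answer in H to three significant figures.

L ≈ 201 H

A = 3.14 cm² = 3.140×10^-4 m².
For a long solenoid, L = μ₀μᵣN²A/ℓ.
L = (4π×10⁻⁷)(2900)(4430)²(3.140×10^-4)/(0.112 m) = 200.5 H.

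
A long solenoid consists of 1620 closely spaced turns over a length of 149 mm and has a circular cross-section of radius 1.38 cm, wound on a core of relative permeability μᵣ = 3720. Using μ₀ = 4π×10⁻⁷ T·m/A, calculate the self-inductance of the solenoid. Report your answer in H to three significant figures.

A = πr² = π(1.380×10^-2 m)² = 5.983×10^-4 m².
For a long solenoid, L = μ₀μᵣN²A/ℓ.
L = (4π×10⁻⁷)(3720)(1620)²(5.983×10^-4)/(0.149 m) = 49.26 H.

L ≈ 49.3 H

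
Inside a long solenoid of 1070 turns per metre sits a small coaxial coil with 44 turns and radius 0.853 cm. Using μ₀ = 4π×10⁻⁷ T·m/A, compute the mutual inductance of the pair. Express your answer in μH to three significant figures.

M ≈ 13.5 μH

The outer solenoid produces a uniform field B₁ = μ₀n₁I₁ across the inner coil,
so the flux linkage is N₂Φ = N₂B₁A₂ = μ₀n₁N₂A₂·I₁, giving M = μ₀n₁N₂A₂.
A₂ = πr² = π(8.530×10^-3 m)² = 2.286×10^-4 m².
M = (4π×10⁻⁷)(1070)(44)(2.286×10^-4) = 1.352×10^-5 H.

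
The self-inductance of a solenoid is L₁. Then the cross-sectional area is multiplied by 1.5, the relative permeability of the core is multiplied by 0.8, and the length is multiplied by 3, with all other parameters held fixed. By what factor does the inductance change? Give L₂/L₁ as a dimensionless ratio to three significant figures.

L₂/L₁ = 0.400

For a solenoid, L ∝ μᵣN²A/ℓ.
L₂/L₁ = (1.5) × (0.8) × (3)^-1 = 0.400.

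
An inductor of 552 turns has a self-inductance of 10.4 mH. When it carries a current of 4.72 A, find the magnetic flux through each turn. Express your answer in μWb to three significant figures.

Φ_B ≈ 88.9 μWb

From L = NΦ_B/I, the flux per turn is Φ_B = LI/N.
Φ_B = (1.040×10^-2 H)(4.72 A)/552 = 8.893×10^-5 Wb.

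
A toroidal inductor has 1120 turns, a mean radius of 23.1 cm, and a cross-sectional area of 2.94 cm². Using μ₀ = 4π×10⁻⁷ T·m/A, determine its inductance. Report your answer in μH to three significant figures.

For a thin toroid, L = μ₀N²A/(2πR).
L = (4π×10⁻⁷)(1120)²(2.940×10^-4) / (2π×0.231 m) = 3.193×10^-4 H.

L ≈ 319 μH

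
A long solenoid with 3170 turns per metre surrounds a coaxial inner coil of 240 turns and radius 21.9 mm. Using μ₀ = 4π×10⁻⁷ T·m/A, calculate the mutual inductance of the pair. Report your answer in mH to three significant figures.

The outer solenoid produces a uniform field B₁ = μ₀n₁I₁ across the inner coil,
so the flux linkage is N₂Φ = N₂B₁A₂ = μ₀n₁N₂A₂·I₁, giving M = μ₀n₁N₂A₂.
A₂ = πr² = π(2.190×10^-2 m)² = 1.507×10^-3 m².
M = (4π×10⁻⁷)(3170)(240)(1.507×10^-3) = 1.441×10^-3 H.

M ≈ 1.44 mH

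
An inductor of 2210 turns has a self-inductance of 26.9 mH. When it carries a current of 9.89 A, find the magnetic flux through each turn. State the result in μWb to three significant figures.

Φ_B ≈ 120 μWb

From L = NΦ_B/I, the flux per turn is Φ_B = LI/N.
Φ_B = (2.690×10^-2 H)(9.89 A)/2210 = 1.204×10^-4 Wb.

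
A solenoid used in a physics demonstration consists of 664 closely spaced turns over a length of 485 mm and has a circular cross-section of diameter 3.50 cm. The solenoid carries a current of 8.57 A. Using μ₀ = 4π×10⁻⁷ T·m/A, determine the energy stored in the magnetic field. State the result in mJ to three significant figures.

U ≈ 40.4 mJ

A = π(d/2)² = π(1.750×10^-2 m)² = 9.621×10^-4 m².
L = μ₀N²A/ℓ = (4π×10⁻⁷)(664)²(9.621×10^-4)/(0.485) = 1.099×10^-3 H.
U = ½LI² = ½(1.099×10^-3)(8.57)² = 4.036×10^-2 J.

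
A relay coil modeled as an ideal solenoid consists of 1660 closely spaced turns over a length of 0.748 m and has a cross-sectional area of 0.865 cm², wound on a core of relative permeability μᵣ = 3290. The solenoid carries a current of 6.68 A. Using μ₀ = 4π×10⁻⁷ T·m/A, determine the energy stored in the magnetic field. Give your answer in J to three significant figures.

A = 0.865 cm² = 8.650×10^-5 m².
L = μ₀μᵣN²A/ℓ = (4π×10⁻⁷)(3290)(1660)²(8.650×10^-5)/(0.748) = 1.317 H.
U = ½LI² = ½(1.317)(6.68)² = 29.39 J.

U ≈ 29.4 J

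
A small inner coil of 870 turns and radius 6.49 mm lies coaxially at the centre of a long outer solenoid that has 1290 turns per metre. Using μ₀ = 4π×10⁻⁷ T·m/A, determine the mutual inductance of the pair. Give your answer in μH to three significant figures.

M ≈ 187 μH

The outer solenoid produces a uniform field B₁ = μ₀n₁I₁ across the inner coil,
so the flux linkage is N₂Φ = N₂B₁A₂ = μ₀n₁N₂A₂·I₁, giving M = μ₀n₁N₂A₂.
A₂ = πr² = π(6.490×10^-3 m)² = 1.323×10^-4 m².
M = (4π×10⁻⁷)(1290)(870)(1.323×10^-4) = 1.866×10^-4 H.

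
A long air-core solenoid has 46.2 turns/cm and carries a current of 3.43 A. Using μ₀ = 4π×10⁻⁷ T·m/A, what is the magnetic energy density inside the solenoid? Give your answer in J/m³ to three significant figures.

B = μ₀nI = (4π×10⁻⁷)(4.620×10^3)(3.43) = 1.991×10^-2 T.
u = B²/(2μ₀) = (1.991×10^-2)²/(2×4π×10⁻⁷) = 157.8 J/m³.

u ≈ 158 J/m³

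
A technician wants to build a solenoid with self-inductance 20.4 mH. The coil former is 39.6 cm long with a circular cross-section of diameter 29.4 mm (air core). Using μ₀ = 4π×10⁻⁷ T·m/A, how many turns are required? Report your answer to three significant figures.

A = π(d/2)² = π(1.470×10^-2 m)² = 6.789×10^-4 m².
From L = μ₀N²A/ℓ, N = √(Lℓ / (μ₀A)).
N = √[(2.040×10^-2)(0.396) / ((4π×10⁻⁷)×6.789×10^-4)] = √(9.470×10^6) ≈ 3077.3.

N ≈ 3080 turns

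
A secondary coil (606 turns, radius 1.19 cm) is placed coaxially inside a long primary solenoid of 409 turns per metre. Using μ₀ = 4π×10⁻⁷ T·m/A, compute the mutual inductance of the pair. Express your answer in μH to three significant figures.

M ≈ 139 μH

The outer solenoid produces a uniform field B₁ = μ₀n₁I₁ across the inner coil,
so the flux linkage is N₂Φ = N₂B₁A₂ = μ₀n₁N₂A₂·I₁, giving M = μ₀n₁N₂A₂.
A₂ = πr² = π(1.190×10^-2 m)² = 4.449×10^-4 m².
M = (4π×10⁻⁷)(409)(606)(4.449×10^-4) = 1.386×10^-4 H.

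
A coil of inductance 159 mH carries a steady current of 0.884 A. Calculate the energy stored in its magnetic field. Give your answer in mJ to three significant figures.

Stored magnetic energy: U = ½LI².
U = ½(0.159 H)(0.884 A)² = 6.213×10^-2 J.

U ≈ 62.1 mJ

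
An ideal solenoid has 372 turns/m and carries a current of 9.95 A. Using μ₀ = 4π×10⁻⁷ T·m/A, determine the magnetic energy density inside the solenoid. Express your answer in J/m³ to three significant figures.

B = μ₀nI = (4π×10⁻⁷)(372)(9.95) = 4.651×10^-3 T.
u = B²/(2μ₀) = (4.651×10^-3)²/(2×4π×10⁻⁷) = 8.608 J/m³.

u ≈ 8.61 J/m³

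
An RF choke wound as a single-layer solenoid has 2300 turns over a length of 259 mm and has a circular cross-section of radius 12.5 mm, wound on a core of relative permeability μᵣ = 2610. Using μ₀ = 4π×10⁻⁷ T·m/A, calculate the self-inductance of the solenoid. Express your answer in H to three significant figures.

A = πr² = π(1.250×10^-2 m)² = 4.909×10^-4 m².
For a long solenoid, L = μ₀μᵣN²A/ℓ.
L = (4π×10⁻⁷)(2610)(2300)²(4.909×10^-4)/(0.259 m) = 32.88 H.

L ≈ 32.9 H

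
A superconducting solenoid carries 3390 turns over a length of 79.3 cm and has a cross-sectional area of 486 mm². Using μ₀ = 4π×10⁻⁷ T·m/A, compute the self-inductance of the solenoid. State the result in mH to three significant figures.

L ≈ 8.85 mH

A = 486 mm² = 4.860×10^-4 m².
For a long solenoid, L = μ₀N²A/ℓ.
L = (4π×10⁻⁷)(3390)²(4.860×10^-4)/(0.793 m) = 8.851×10^-3 H.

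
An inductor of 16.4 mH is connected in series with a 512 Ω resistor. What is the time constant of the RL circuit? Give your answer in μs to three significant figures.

τ = L/R = (1.640×10^-2 H)/(512 Ω) = 3.203×10^-5 s.

τ ≈ 32.0 μs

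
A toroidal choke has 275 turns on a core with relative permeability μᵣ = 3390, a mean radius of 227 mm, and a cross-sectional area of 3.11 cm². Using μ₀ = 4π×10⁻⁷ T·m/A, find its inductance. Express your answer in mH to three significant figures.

For a thin toroid, L = μ₀μᵣN²A/(2πR).
L = (4π×10⁻⁷)(3390)(275)²(3.110×10^-4) / (2π×0.227 m) = 7.0247×10^-2 H.

L ≈ 70.2 mH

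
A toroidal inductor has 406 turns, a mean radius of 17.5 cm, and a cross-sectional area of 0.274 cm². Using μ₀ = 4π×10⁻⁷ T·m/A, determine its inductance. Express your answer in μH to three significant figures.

L ≈ 5.16 μH

For a thin toroid, L = μ₀N²A/(2πR).
L = (4π×10⁻⁷)(406)²(2.740×10^-5) / (2π×0.175 m) = 5.162×10^-6 H.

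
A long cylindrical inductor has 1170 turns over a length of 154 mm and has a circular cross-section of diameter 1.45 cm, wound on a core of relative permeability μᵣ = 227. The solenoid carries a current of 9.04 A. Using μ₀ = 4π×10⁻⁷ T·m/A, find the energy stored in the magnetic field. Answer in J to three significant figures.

U ≈ 17.1 J

A = π(d/2)² = π(7.250×10^-3 m)² = 1.651×10^-4 m².
L = μ₀μᵣN²A/ℓ = (4π×10⁻⁷)(227)(1170)²(1.651×10^-4)/(0.154) = 0.4187 H.
U = ½LI² = ½(0.4187)(9.04)² = 17.11 J.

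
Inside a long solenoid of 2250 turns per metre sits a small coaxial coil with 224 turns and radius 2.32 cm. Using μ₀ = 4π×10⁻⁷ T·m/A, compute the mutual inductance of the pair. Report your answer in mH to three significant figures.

M ≈ 1.07 mH

The outer solenoid produces a uniform field B₁ = μ₀n₁I₁ across the inner coil,
so the flux linkage is N₂Φ = N₂B₁A₂ = μ₀n₁N₂A₂·I₁, giving M = μ₀n₁N₂A₂.
A₂ = πr² = π(2.320×10^-2 m)² = 1.691×10^-3 m².
M = (4π×10⁻⁷)(2250)(224)(1.691×10^-3) = 1.071×10^-3 H.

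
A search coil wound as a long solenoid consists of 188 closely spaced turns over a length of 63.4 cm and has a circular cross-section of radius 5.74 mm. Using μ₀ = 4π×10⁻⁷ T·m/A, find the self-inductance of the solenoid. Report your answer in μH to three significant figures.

A = πr² = π(5.740×10^-3 m)² = 1.035×10^-4 m².
For a long solenoid, L = μ₀N²A/ℓ.
L = (4π×10⁻⁷)(188)²(1.035×10^-4)/(0.634 m) = 7.251×10^-6 H.

L ≈ 7.25 μH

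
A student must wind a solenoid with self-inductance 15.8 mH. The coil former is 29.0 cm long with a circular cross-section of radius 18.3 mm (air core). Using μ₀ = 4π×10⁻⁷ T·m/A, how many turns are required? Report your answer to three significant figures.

A = πr² = π(1.830×10^-2 m)² = 1.052×10^-3 m².
From L = μ₀N²A/ℓ, N = √(Lℓ / (μ₀A)).
N = √[(1.580×10^-2)(0.29) / ((4π×10⁻⁷)×1.052×10^-3)] = √(3.466×10^6) ≈ 1861.6.

N ≈ 1860 turns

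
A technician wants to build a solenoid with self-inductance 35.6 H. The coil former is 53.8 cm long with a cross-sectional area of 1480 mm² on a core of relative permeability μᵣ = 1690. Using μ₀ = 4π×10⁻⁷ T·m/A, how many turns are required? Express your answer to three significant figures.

N ≈ 2470 turns

A = 1480 mm² = 1.480×10^-3 m².
From L = μ₀μᵣN²A/ℓ, N = √(Lℓ / (μ₀μᵣA)).
N = √[(35.6)(0.538) / ((4π×10⁻⁷)(1690)×1.480×10^-3)] = √(6.094×10^6) ≈ 2468.5.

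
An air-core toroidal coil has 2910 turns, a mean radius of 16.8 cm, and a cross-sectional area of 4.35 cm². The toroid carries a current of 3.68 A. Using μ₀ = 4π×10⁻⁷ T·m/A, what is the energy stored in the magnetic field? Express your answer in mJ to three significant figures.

L = μ₀N²A/(2πR) = (4π×10⁻⁷)(2910)²(4.350×10^-4)/(2π×0.168) = 4.385×10^-3 H.
U = ½LI² = ½(4.385×10^-3)(3.68)² = 2.969×10^-2 J.

U ≈ 29.7 mJ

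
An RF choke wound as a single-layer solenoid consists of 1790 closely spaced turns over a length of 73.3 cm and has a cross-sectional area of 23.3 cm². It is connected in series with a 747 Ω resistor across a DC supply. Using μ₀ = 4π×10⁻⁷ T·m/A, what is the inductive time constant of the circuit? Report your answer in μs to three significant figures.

A = 23.3 cm² = 2.330×10^-3 m².
L = μ₀N²A/ℓ = (4π×10⁻⁷)(1790)²(2.330×10^-3)/(0.733) = 1.280×10^-2 H.
τ = L/R = (1.280×10^-2)/(747) = 1.713×10^-5 s.

τ ≈ 17.1 μs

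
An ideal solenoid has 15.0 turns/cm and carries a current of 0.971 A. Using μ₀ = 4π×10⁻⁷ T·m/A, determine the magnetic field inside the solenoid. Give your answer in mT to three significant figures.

Inside a long solenoid, B = μ₀nI.
B = (4π×10⁻⁷)(1.500×10^3 m⁻¹)(0.971 A) = 1.830×10^-3 T.

B ≈ 1.83 mT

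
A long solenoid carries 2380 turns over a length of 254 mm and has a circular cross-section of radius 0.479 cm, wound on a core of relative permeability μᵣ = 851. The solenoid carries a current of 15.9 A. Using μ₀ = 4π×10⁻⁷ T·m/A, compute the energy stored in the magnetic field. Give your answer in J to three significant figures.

U ≈ 217 J

A = πr² = π(4.790×10^-3 m)² = 7.208×10^-5 m².
L = μ₀μᵣN²A/ℓ = (4π×10⁻⁷)(851)(2380)²(7.208×10^-5)/(0.254) = 1.719 H.
U = ½LI² = ½(1.719)(15.9)² = 217.3 J.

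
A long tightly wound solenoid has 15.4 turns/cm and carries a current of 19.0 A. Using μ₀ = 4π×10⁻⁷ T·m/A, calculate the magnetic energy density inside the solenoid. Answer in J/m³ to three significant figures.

B = μ₀nI = (4π×10⁻⁷)(1.540×10^3)(19.0) = 3.677×10^-2 T.
u = B²/(2μ₀) = (3.677×10^-2)²/(2×4π×10⁻⁷) = 537.9 J/m³.

u ≈ 538 J/m³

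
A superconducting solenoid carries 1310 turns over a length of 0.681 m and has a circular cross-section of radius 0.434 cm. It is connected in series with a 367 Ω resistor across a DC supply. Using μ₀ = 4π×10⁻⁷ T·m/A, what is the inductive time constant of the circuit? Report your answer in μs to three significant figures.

A = πr² = π(4.340×10^-3 m)² = 5.917×10^-5 m².
L = μ₀N²A/ℓ = (4π×10⁻⁷)(1310)²(5.917×10^-5)/(0.681) = 1.874×10^-4 H.
τ = L/R = (1.874×10^-4)/(367) = 5.106×10^-7 s.

τ ≈ 0.511 μs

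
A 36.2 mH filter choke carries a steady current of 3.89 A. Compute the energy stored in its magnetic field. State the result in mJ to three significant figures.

U ≈ 274 mJ

Stored magnetic energy: U = ½LI².
U = ½(3.620×10^-2 H)(3.89 A)² = 0.2739 J.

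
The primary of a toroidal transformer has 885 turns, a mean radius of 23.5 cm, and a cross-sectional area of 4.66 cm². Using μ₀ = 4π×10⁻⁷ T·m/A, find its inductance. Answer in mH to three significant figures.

For a thin toroid, L = μ₀N²A/(2πR).
L = (4π×10⁻⁷)(885)²(4.660×10^-4) / (2π×0.235 m) = 3.106×10^-4 H.

L ≈ 0.311 mH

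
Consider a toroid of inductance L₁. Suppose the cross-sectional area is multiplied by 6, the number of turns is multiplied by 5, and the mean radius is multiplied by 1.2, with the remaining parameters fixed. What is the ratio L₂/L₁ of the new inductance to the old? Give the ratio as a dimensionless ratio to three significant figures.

L₂/L₁ = 125

For a toroid, L ∝ μᵣN²A/R.
L₂/L₁ = (6) × (5)^2 × (1.2)^-1 = 125.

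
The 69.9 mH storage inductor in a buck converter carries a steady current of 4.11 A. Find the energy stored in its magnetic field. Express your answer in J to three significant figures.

U ≈ 0.590 J

Stored magnetic energy: U = ½LI².
U = ½(6.990×10^-2 H)(4.11 A)² = 0.5904 J.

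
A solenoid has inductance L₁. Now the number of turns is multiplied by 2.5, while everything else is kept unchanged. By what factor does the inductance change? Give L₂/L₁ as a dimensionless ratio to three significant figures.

L₂/L₁ = 6.25

For a solenoid, L ∝ μᵣN²A/ℓ.
L₂/L₁ = (2.5)^2 = 6.25.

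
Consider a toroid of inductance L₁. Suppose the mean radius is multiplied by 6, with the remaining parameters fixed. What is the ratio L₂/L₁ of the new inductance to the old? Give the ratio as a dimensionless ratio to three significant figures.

L₂/L₁ = 0.167

For a toroid, L ∝ μᵣN²A/R.
L₂/L₁ = (6)^-1 = 0.167.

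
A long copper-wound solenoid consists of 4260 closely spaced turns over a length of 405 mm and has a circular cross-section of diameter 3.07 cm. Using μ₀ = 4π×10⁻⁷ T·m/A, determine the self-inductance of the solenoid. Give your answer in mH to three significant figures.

L ≈ 41.7 mH

A = π(d/2)² = π(1.535×10^-2 m)² = 7.402×10^-4 m².
For a long solenoid, L = μ₀N²A/ℓ.
L = (4π×10⁻⁷)(4260)²(7.402×10^-4)/(0.405 m) = 4.168×10^-2 H.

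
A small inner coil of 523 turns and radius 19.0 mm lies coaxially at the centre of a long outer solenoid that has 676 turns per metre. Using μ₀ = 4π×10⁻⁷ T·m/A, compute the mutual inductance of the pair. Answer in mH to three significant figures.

The outer solenoid produces a uniform field B₁ = μ₀n₁I₁ across the inner coil,
so the flux linkage is N₂Φ = N₂B₁A₂ = μ₀n₁N₂A₂·I₁, giving M = μ₀n₁N₂A₂.
A₂ = πr² = π(1.900×10^-2 m)² = 1.134×10^-3 m².
M = (4π×10⁻⁷)(676)(523)(1.134×10^-3) = 5.039×10^-4 H.

M ≈ 0.504 mH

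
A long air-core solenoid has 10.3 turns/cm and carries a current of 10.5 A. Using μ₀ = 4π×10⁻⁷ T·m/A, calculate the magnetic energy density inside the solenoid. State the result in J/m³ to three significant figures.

u ≈ 73.5 J/m³

B = μ₀nI = (4π×10⁻⁷)(1.030×10^3)(10.5) = 1.359×10^-2 T.
u = B²/(2μ₀) = (1.359×10^-2)²/(2×4π×10⁻⁷) = 73.49 J/m³.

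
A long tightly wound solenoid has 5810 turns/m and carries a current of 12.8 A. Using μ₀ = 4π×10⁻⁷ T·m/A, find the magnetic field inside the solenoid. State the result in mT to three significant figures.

Inside a long solenoid, B = μ₀nI.
B = (4π×10⁻⁷)(5.810×10^3 m⁻¹)(12.8 A) = 9.345×10^-2 T.

B ≈ 93.5 mT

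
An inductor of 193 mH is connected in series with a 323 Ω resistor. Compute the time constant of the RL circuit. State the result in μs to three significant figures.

τ ≈ 598 μs

τ = L/R = (0.193 H)/(323 Ω) = 5.975×10^-4 s.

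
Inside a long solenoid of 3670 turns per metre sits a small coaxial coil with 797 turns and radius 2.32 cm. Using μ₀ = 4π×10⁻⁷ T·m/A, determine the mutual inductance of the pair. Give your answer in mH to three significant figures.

The outer solenoid produces a uniform field B₁ = μ₀n₁I₁ across the inner coil,
so the flux linkage is N₂Φ = N₂B₁A₂ = μ₀n₁N₂A₂·I₁, giving M = μ₀n₁N₂A₂.
A₂ = πr² = π(2.320×10^-2 m)² = 1.691×10^-3 m².
M = (4π×10⁻⁷)(3670)(797)(1.691×10^-3) = 6.215×10^-3 H.

M ≈ 6.22 mH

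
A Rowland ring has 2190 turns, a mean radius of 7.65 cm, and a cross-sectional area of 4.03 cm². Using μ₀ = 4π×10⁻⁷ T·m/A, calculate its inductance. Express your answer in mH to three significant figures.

L ≈ 5.05 mH

For a thin toroid, L = μ₀N²A/(2πR).
L = (4π×10⁻⁷)(2190)²(4.030×10^-4) / (2π×7.650×10^-2 m) = 5.053×10^-3 H.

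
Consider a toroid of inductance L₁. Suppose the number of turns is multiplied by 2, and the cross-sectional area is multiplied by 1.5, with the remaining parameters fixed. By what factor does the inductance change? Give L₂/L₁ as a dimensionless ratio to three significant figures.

For a toroid, L ∝ μᵣN²A/R.
L₂/L₁ = (2)^2 × (1.5) = 6.00.

L₂/L₁ = 6.00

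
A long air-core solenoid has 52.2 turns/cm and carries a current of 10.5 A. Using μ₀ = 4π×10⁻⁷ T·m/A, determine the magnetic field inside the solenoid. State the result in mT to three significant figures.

B ≈ 68.9 mT

Inside a long solenoid, B = μ₀nI.
B = (4π×10⁻⁷)(5.220×10^3 m⁻¹)(10.5 A) = 6.888×10^-2 T.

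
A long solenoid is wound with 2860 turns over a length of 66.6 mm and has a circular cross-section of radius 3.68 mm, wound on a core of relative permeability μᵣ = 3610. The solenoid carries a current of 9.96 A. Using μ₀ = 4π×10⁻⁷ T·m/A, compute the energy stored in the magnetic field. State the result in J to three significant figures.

U ≈ 1180 J

A = πr² = π(3.680×10^-3 m)² = 4.254×10^-5 m².
L = μ₀μᵣN²A/ℓ = (4π×10⁻⁷)(3610)(2860)²(4.254×10^-5)/(6.660×10^-2) = 23.7 H.
U = ½LI² = ½(23.7)(9.96)² = 1.176×10^3 J.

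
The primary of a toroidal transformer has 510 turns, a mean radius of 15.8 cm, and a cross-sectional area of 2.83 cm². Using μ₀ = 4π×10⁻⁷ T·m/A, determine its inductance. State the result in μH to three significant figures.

L ≈ 93.2 μH

For a thin toroid, L = μ₀N²A/(2πR).
L = (4π×10⁻⁷)(510)²(2.830×10^-4) / (2π×0.158 m) = 9.318×10^-5 H.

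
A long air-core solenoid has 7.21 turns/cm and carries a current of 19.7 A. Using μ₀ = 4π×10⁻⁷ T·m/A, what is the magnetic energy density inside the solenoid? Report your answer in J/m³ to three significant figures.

B = μ₀nI = (4π×10⁻⁷)(721)(19.7) = 1.7849×10^-2 T.
u = B²/(2μ₀) = (1.7849×10^-2)²/(2×4π×10⁻⁷) = 126.8 J/m³.

u ≈ 127 J/m³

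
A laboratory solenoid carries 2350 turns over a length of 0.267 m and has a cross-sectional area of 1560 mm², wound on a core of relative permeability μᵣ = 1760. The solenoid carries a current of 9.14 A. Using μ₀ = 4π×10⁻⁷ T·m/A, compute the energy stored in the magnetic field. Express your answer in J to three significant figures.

A = 1560 mm² = 1.560×10^-3 m².
L = μ₀μᵣN²A/ℓ = (4π×10⁻⁷)(1760)(2350)²(1.560×10^-3)/(0.267) = 71.36 H.
U = ½LI² = ½(71.36)(9.14)² = 2.981×10^3 J.

U ≈ 2980 J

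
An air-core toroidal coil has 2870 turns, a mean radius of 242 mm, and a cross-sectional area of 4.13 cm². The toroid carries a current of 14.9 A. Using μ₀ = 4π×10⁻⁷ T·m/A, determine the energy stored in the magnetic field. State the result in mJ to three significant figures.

L = μ₀N²A/(2πR) = (4π×10⁻⁷)(2870)²(4.130×10^-4)/(2π×0.242) = 2.811×10^-3 H.
U = ½LI² = ½(2.811×10^-3)(14.9)² = 0.3121 J.

U ≈ 312 mJ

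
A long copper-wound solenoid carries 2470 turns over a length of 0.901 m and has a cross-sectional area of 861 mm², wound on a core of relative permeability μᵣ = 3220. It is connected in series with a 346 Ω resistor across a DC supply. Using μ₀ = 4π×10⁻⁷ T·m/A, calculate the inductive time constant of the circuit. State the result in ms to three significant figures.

A = 861 mm² = 8.610×10^-4 m².
L = μ₀μᵣN²A/ℓ = (4π×10⁻⁷)(3220)(2470)²(8.610×10^-4)/(0.901) = 23.59 H.
τ = L/R = (23.59)/(346) = 6.818×10^-2 s.

τ ≈ 68.2 ms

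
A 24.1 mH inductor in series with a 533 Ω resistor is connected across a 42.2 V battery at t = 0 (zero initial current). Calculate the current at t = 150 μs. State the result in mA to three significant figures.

τ = L/R = 2.410×10^-2/533 = 4.522×10^-5 s; final current I_∞ = ε/R = 42.2/533 = 7.917×10^-2 A.
I(t) = I_∞(1 − e^(−t/τ)) with t/τ = 3.317.
I = (7.917×10^-2)(1 − e^(−3.317)) = 7.630×10^-2 A.

I ≈ 76.3 mA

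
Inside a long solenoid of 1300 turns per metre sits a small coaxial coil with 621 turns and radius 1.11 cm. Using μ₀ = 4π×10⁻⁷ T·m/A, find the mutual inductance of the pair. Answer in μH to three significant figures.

The outer solenoid produces a uniform field B₁ = μ₀n₁I₁ across the inner coil,
so the flux linkage is N₂Φ = N₂B₁A₂ = μ₀n₁N₂A₂·I₁, giving M = μ₀n₁N₂A₂.
A₂ = πr² = π(1.110×10^-2 m)² = 3.871×10^-4 m².
M = (4π×10⁻⁷)(1300)(621)(3.871×10^-4) = 3.927×10^-4 H.

M ≈ 393 μH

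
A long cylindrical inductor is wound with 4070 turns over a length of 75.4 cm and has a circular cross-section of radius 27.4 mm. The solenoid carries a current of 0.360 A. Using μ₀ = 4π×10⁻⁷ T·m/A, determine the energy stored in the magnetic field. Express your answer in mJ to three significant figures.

A = πr² = π(2.740×10^-2 m)² = 2.359×10^-3 m².
L = μ₀N²A/ℓ = (4π×10⁻⁷)(4070)²(2.359×10^-3)/(0.754) = 6.511×10^-2 H.
U = ½LI² = ½(6.511×10^-2)(0.360)² = 4.219×10^-3 J.

U ≈ 4.22 mJ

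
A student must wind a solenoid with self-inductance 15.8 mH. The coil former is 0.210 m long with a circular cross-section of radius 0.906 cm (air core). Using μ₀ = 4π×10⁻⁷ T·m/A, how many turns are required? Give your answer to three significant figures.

N ≈ 3200 turns

A = πr² = π(9.060×10^-3 m)² = 2.579×10^-4 m².
From L = μ₀N²A/ℓ, N = √(Lℓ / (μ₀A)).
N = √[(1.580×10^-2)(0.21) / ((4π×10⁻⁷)×2.579×10^-4)] = √(1.024×10^7) ≈ 3199.9.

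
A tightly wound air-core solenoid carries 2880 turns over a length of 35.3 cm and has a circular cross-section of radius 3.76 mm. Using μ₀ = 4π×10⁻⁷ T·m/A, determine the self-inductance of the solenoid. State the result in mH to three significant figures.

A = πr² = π(3.760×10^-3 m)² = 4.441×10^-5 m².
For a long solenoid, L = μ₀N²A/ℓ.
L = (4π×10⁻⁷)(2880)²(4.441×10^-5)/(0.353 m) = 1.311×10^-3 H.

L ≈ 1.31 mH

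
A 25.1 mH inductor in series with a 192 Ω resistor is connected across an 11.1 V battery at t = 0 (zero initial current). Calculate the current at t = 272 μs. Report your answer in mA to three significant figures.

I ≈ 50.6 mA

τ = L/R = 2.510×10^-2/192 = 1.307×10^-4 s; final current I_∞ = ε/R = 11.1/192 = 5.781×10^-2 A.
I(t) = I_∞(1 − e^(−t/τ)) with t/τ = 2.081.
I = (5.781×10^-2)(1 − e^(−2.081)) = 5.059×10^-2 A.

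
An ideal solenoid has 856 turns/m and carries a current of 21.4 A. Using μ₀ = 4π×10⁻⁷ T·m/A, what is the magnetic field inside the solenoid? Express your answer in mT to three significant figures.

Inside a long solenoid, B = μ₀nI.
B = (4π×10⁻⁷)(856 m⁻¹)(21.4 A) = 2.302×10^-2 T.

B ≈ 23.0 mT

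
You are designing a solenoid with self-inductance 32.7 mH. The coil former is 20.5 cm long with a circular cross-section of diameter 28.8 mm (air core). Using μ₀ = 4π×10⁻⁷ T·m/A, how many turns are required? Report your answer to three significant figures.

A = π(d/2)² = π(1.440×10^-2 m)² = 6.514×10^-4 m².
From L = μ₀N²A/ℓ, N = √(Lℓ / (μ₀A)).
N = √[(3.270×10^-2)(0.205) / ((4π×10⁻⁷)×6.514×10^-4)] = √(8.189×10^6) ≈ 2861.6.

N ≈ 2860 turns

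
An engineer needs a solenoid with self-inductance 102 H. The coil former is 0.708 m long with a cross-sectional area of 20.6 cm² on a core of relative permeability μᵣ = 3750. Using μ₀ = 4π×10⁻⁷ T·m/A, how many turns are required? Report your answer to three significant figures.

A = 20.6 cm² = 2.060×10^-3 m².
From L = μ₀μᵣN²A/ℓ, N = √(Lℓ / (μ₀μᵣA)).
N = √[(102)(0.708) / ((4π×10⁻⁷)(3750)×2.060×10^-3)] = √(7.439×10^6) ≈ 2727.5.

N ≈ 2730 turns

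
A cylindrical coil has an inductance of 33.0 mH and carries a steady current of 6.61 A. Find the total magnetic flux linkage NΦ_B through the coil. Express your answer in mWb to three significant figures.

NΦ_B ≈ 218 mWb

From L = NΦ_B/I, the flux linkage is NΦ_B = LI.
NΦ_B = (3.300×10^-2 H)(6.61 A) = 0.2181 Wb.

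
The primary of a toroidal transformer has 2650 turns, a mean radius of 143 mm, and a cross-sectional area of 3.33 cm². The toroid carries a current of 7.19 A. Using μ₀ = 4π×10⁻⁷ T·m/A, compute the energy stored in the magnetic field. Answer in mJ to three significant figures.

L = μ₀N²A/(2πR) = (4π×10⁻⁷)(2650)²(3.330×10^-4)/(2π×0.143) = 3.271×10^-3 H.
U = ½LI² = ½(3.271×10^-3)(7.19)² = 8.454×10^-2 J.

U ≈ 84.5 mJ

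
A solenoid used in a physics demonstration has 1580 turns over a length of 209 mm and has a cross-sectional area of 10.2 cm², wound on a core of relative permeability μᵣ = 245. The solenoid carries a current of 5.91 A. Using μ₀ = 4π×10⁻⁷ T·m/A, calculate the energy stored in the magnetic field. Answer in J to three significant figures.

U ≈ 65.5 J

A = 10.2 cm² = 1.020×10^-3 m².
L = μ₀μᵣN²A/ℓ = (4π×10⁻⁷)(245)(1580)²(1.020×10^-3)/(0.209) = 3.751 H.
U = ½LI² = ½(3.751)(5.91)² = 65.51 J.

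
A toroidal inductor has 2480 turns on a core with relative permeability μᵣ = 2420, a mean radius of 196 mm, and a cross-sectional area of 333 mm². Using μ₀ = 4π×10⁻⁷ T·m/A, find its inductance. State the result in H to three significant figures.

For a thin toroid, L = μ₀μᵣN²A/(2πR).
L = (4π×10⁻⁷)(2420)(2480)²(3.330×10^-4) / (2π×0.196 m) = 5.058 H.

L ≈ 5.06 H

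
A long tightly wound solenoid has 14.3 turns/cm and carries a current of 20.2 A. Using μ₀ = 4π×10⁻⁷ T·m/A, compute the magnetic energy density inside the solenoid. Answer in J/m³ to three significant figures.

B = μ₀nI = (4π×10⁻⁷)(1.430×10^3)(20.2) = 3.630×10^-2 T.
u = B²/(2μ₀) = (3.630×10^-2)²/(2×4π×10⁻⁷) = 524.3 J/m³.

u ≈ 524 J/m³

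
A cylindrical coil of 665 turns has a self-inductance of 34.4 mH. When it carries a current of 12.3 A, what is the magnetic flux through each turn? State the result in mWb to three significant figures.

From L = NΦ_B/I, the flux per turn is Φ_B = LI/N.
Φ_B = (3.440×10^-2 H)(12.3 A)/665 = 6.363×10^-4 Wb.

Φ_B ≈ 0.636 mWb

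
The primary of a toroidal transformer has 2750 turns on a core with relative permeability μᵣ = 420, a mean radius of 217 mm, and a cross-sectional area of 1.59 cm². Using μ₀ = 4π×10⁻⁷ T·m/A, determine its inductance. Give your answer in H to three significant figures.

L ≈ 0.465 H

For a thin toroid, L = μ₀μᵣN²A/(2πR).
L = (4π×10⁻⁷)(420)(2750)²(1.590×10^-4) / (2π×0.217 m) = 0.46546 H.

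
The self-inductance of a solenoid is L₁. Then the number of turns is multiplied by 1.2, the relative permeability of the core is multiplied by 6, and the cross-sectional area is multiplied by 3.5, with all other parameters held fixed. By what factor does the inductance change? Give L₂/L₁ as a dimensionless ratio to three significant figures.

For a solenoid, L ∝ μᵣN²A/ℓ.
L₂/L₁ = (1.2)^2 × (6) × (3.5) = 30.2.

L₂/L₁ = 30.2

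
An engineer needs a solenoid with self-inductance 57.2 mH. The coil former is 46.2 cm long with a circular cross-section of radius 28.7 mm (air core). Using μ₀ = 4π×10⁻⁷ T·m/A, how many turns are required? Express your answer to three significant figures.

N ≈ 2850 turns

A = πr² = π(2.870×10^-2 m)² = 2.588×10^-3 m².
From L = μ₀N²A/ℓ, N = √(Lℓ / (μ₀A)).
N = √[(5.720×10^-2)(0.462) / ((4π×10⁻⁷)×2.588×10^-3)] = √(8.127×10^6) ≈ 2850.7.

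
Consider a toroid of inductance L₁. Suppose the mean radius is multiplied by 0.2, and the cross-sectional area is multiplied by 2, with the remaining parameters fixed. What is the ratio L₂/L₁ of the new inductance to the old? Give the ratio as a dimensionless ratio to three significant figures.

For a toroid, L ∝ μᵣN²A/R.
L₂/L₁ = (0.2)^-1 × (2) = 10.0.

L₂/L₁ = 10.0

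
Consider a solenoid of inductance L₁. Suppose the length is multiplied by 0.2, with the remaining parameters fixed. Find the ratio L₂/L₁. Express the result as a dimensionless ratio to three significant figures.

For a solenoid, L ∝ μᵣN²A/ℓ.
L₂/L₁ = (0.2)^-1 = 5.00.

L₂/L₁ = 5.00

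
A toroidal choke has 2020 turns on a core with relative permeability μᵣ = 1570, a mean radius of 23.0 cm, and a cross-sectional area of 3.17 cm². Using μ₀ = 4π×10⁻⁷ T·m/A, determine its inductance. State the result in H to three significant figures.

L ≈ 1.77 H

For a thin toroid, L = μ₀μᵣN²A/(2πR).
L = (4π×10⁻⁷)(1570)(2020)²(3.170×10^-4) / (2π×0.23 m) = 1.766 H.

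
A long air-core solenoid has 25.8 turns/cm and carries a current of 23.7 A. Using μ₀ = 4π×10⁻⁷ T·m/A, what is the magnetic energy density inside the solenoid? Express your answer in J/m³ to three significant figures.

B = μ₀nI = (4π×10⁻⁷)(2.580×10^3)(23.7) = 7.684×10^-2 T.
u = B²/(2μ₀) = (7.684×10^-2)²/(2×4π×10⁻⁷) = 2.349×10^3 J/m³.

u ≈ 2350 J/m³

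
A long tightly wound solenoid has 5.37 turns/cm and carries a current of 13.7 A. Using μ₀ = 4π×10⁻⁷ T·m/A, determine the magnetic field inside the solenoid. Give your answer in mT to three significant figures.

Inside a long solenoid, B = μ₀nI.
B = (4π×10⁻⁷)(537 m⁻¹)(13.7 A) = 9.24495×10^-3 T.

B ≈ 9.24 mT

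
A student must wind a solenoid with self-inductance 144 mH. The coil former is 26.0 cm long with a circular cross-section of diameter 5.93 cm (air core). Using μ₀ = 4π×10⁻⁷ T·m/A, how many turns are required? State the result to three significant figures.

A = π(d/2)² = π(2.965×10^-2 m)² = 2.762×10^-3 m².
From L = μ₀N²A/ℓ, N = √(Lℓ / (μ₀A)).
N = √[(0.144)(0.26) / ((4π×10⁻⁷)×2.762×10^-3)] = √(1.079×10^7) ≈ 3284.5.

N ≈ 3280 turns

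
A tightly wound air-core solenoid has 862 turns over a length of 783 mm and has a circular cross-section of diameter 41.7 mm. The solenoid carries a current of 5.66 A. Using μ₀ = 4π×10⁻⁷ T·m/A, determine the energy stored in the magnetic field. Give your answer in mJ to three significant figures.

A = π(d/2)² = π(2.085×10^-2 m)² = 1.366×10^-3 m².
L = μ₀N²A/ℓ = (4π×10⁻⁷)(862)²(1.366×10^-3)/(0.783) = 1.629×10^-3 H.
U = ½LI² = ½(1.629×10^-3)(5.66)² = 2.609×10^-2 J.

U ≈ 26.1 mJ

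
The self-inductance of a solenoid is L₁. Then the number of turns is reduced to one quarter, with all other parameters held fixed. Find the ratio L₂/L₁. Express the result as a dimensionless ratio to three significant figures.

For a solenoid, L ∝ μᵣN²A/ℓ.
L₂/L₁ = (0.25)^2 = 0.0625.

L₂/L₁ = 0.0625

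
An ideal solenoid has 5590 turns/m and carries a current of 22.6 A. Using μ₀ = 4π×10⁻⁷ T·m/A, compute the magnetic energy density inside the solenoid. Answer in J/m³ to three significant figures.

B = μ₀nI = (4π×10⁻⁷)(5.590×10^3)(22.6) = 0.1588 T.
u = B²/(2μ₀) = (0.1588)²/(2×4π×10⁻⁷) = 1.003×10^4 J/m³.

u ≈ 10000 J/m³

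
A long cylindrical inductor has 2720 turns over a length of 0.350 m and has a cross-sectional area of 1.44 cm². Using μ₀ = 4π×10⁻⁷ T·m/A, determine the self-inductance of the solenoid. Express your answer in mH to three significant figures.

A = 1.44 cm² = 1.440×10^-4 m².
For a long solenoid, L = μ₀N²A/ℓ.
L = (4π×10⁻⁷)(2720)²(1.440×10^-4)/(0.35 m) = 3.825×10^-3 H.

L ≈ 3.83 mH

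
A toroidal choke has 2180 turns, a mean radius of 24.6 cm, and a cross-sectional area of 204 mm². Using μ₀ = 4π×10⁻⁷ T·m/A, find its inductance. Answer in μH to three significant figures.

L ≈ 788 μH

For a thin toroid, L = μ₀N²A/(2πR).
L = (4π×10⁻⁷)(2180)²(2.040×10^-4) / (2π×0.246 m) = 7.882×10^-4 H.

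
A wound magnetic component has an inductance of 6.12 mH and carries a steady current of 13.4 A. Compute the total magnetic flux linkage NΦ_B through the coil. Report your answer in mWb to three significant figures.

NΦ_B ≈ 82.0 mWb

From L = NΦ_B/I, the flux linkage is NΦ_B = LI.
NΦ_B = (6.120×10^-3 H)(13.4 A) = 8.201×10^-2 Wb.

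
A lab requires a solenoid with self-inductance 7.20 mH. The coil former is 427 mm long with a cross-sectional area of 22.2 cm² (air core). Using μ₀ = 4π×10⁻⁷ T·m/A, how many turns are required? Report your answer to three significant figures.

A = 22.2 cm² = 2.220×10^-3 m².
From L = μ₀N²A/ℓ, N = √(Lℓ / (μ₀A)).
N = √[(7.200×10^-3)(0.427) / ((4π×10⁻⁷)×2.220×10^-3)] = √(1.102×10^6) ≈ 1049.8.

N ≈ 1050 turns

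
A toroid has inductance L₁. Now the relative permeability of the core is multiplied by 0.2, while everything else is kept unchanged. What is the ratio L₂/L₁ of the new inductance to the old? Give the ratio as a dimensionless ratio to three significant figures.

For a toroid, L ∝ μᵣN²A/R.
L₂/L₁ = (0.2) = 0.200.

L₂/L₁ = 0.200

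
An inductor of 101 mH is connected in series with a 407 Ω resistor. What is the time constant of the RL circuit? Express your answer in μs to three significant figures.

τ = L/R = (0.101 H)/(407 Ω) = 2.482×10^-4 s.

τ ≈ 248 μs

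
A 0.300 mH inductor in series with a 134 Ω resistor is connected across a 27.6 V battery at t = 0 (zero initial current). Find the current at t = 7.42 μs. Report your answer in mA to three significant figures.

I ≈ 198 mA

τ = L/R = 3.000×10^-4/134 = 2.239×10^-6 s; final current I_∞ = ε/R = 27.6/134 = 0.206 A.
I(t) = I_∞(1 − e^(−t/τ)) with t/τ = 3.314.
I = (0.206)(1 − e^(−3.314)) = 0.19848 A.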